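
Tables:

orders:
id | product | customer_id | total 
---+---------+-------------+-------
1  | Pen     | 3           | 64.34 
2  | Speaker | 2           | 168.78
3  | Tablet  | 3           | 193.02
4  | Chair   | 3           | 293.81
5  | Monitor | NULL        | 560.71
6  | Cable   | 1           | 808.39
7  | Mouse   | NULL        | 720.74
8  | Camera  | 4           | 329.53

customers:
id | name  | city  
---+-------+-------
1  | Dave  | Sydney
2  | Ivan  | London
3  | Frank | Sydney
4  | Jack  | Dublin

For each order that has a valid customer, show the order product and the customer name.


INNER JOIN keeps only orders rows whose customer_id matches an id in customers. Walk through each order:
  - order 1 (Pen): customer_id=3 -> matches Frank
  - order 2 (Speaker): customer_id=2 -> matches Ivan
  - order 3 (Tablet): customer_id=3 -> matches Frank
  - order 4 (Chair): customer_id=3 -> matches Frank
  - order 5 (Monitor): customer_id=NULL, no match -> dropped
  - order 6 (Cable): customer_id=1 -> matches Dave
  - order 7 (Mouse): customer_id=NULL, no match -> dropped
  - order 8 (Camera): customer_id=4 -> matches Jack
So 2 of 8 rows are dropped.

SQL:
SELECT a.product, b.name AS customer
FROM orders a
INNER JOIN customers b ON a.customer_id = b.id

Result:
product | customer
--------+---------
Pen     | Frank   
Speaker | Ivan    
Tablet  | Frank   
Chair   | Frank   
Cable   | Dave    
Camera  | Jack    


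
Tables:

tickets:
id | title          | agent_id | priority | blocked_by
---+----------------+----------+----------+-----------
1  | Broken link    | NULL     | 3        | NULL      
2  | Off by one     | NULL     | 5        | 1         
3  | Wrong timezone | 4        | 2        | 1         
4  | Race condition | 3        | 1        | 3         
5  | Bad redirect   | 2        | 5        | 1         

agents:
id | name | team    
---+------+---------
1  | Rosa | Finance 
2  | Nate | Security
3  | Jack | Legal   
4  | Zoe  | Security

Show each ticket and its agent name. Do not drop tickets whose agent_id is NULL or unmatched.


LEFT JOIN keeps every row from tickets (the left table); where agent_id has no match in agents, the agent columns become NULL. Walk through each ticket:
  - ticket 1 (Broken link): agent_id=NULL, no match -> kept with NULL
  - ticket 2 (Off by one): agent_id=NULL, no match -> kept with NULL
  - ticket 3 (Wrong timezone): agent_id=4 -> matches Zoe
  - ticket 4 (Race condition): agent_id=3 -> matches Jack
  - ticket 5 (Bad redirect): agent_id=2 -> matches Nate
All 5 rows appear; 2 have NULL agent.

SQL:
SELECT a.title, b.name AS agent
FROM tickets a
LEFT JOIN agents b ON a.agent_id = b.id

Result:
title          | agent
---------------+------
Broken link    | NULL 
Off by one     | NULL 
Wrong timezone | Zoe  
Race condition | Jack 
Bad redirect   | Nate 


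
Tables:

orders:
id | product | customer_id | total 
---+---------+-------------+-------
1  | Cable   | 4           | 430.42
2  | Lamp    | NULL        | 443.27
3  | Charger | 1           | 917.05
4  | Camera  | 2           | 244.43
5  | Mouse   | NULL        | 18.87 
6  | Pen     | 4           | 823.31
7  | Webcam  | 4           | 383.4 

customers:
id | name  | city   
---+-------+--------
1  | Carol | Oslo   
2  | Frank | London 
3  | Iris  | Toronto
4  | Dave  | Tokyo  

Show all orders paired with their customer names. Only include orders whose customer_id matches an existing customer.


INNER JOIN keeps only orders rows whose customer_id matches an id in customers. Walk through each order:
  - order 1 (Cable): customer_id=4 -> matches Dave
  - order 2 (Lamp): customer_id=NULL, no match -> dropped
  - order 3 (Charger): customer_id=1 -> matches Carol
  - order 4 (Camera): customer_id=2 -> matches Frank
  - order 5 (Mouse): customer_id=NULL, no match -> dropped
  - order 6 (Pen): customer_id=4 -> matches Dave
  - order 7 (Webcam): customer_id=4 -> matches Dave
So 2 of 7 rows are dropped.

SQL:
SELECT a.product, b.name AS customer
FROM orders a
INNER JOIN customers b ON a.customer_id = b.id

Result:
product | customer
--------+---------
Cable   | Dave    
Charger | Carol   
Camera  | Frank   
Pen     | Dave    
Webcam  | Dave    


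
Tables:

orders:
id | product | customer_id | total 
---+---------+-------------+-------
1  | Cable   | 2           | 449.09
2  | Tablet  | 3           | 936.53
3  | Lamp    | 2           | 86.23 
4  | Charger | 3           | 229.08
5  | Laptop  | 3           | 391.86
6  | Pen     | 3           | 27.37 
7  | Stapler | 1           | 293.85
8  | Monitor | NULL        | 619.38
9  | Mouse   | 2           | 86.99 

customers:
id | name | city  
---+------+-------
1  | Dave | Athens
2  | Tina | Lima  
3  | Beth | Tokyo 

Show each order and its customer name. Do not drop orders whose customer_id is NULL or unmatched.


LEFT JOIN keeps every row from orders (the left table); where customer_id has no match in customers, the customer columns become NULL. Walk through each order:
  - order 1 (Cable): customer_id=2 -> matches Tina
  - order 2 (Tablet): customer_id=3 -> matches Beth
  - order 3 (Lamp): customer_id=2 -> matches Tina
  - order 4 (Charger): customer_id=3 -> matches Beth
  - order 5 (Laptop): customer_id=3 -> matches Beth
  - order 6 (Pen): customer_id=3 -> matches Beth
  - order 7 (Stapler): customer_id=1 -> matches Dave
  - order 8 (Monitor): customer_id=NULL, no match -> kept with NULL
  - order 9 (Mouse): customer_id=2 -> matches Tina
All 9 rows appear; 1 has NULL customer.

SQL:
SELECT a.product, b.name AS customer
FROM orders a
LEFT JOIN customers b ON a.customer_id = b.id

Result:
product | customer
--------+---------
Cable   | Tina    
Tablet  | Beth    
Lamp    | Tina    
Charger | Beth    
Laptop  | Beth    
Pen     | Beth    
Stapler | Dave    
Monitor | NULL    
Mouse   | Tina    


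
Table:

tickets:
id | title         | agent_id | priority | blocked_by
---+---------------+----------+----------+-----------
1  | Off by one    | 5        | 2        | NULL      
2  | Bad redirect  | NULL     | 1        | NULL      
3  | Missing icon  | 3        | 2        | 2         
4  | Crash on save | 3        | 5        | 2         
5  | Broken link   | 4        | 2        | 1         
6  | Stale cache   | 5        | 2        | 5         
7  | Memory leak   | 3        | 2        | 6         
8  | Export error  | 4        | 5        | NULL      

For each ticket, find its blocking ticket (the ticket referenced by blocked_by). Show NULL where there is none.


This is a self-join: tickets is joined to a second copy of itself, matching each row's blocked_by to another row's id. Use LEFT JOIN so rows with blocked_by=NULL are kept.
  - ticket 1 (Off by one): blocked_by=NULL -> NULL
  - ticket 2 (Bad redirect): blocked_by=NULL -> NULL
  - ticket 3 (Missing icon): blocked_by=2 -> Bad redirect
  - ticket 4 (Crash on save): blocked_by=2 -> Bad redirect
  - ticket 5 (Broken link): blocked_by=1 -> Off by one
  - ticket 6 (Stale cache): blocked_by=5 -> Broken link
  - ticket 7 (Memory leak): blocked_by=6 -> Stale cache
  - ticket 8 (Export error): blocked_by=NULL -> NULL

SQL:
SELECT a.title AS item, b.title AS blocked_by
FROM tickets a
LEFT JOIN tickets b ON a.blocked_by = b.id

Result:
item          | blocked_by  
--------------+-------------
Off by one    | NULL        
Bad redirect  | NULL        
Missing icon  | Bad redirect
Crash on save | Bad redirect
Broken link   | Off by one  
Stale cache   | Broken link 
Memory leak   | Stale cache 
Export error  | NULL        


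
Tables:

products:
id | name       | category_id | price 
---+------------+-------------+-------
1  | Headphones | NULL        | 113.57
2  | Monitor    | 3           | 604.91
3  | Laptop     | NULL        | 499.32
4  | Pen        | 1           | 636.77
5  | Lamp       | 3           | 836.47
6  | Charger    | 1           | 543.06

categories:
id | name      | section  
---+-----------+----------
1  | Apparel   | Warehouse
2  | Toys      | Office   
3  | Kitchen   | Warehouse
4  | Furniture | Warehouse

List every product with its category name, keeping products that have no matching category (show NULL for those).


LEFT JOIN keeps every row from products (the left table); where category_id has no match in categories, the category columns become NULL. Walk through each product:
  - product 1 (Headphones): category_id=NULL, no match -> kept with NULL
  - product 2 (Monitor): category_id=3 -> matches Kitchen
  - product 3 (Laptop): category_id=NULL, no match -> kept with NULL
  - product 4 (Pen): category_id=1 -> matches Apparel
  - product 5 (Lamp): category_id=3 -> matches Kitchen
  - product 6 (Charger): category_id=1 -> matches Apparel
All 6 rows appear; 2 have NULL category.

SQL:
SELECT a.name, b.name AS category
FROM products a
LEFT JOIN categories b ON a.category_id = b.id

Result:
name       | category
-----------+---------
Headphones | NULL    
Monitor    | Kitchen 
Laptop     | NULL    
Pen        | Apparel 
Lamp       | Kitchen 
Charger    | Apparel 


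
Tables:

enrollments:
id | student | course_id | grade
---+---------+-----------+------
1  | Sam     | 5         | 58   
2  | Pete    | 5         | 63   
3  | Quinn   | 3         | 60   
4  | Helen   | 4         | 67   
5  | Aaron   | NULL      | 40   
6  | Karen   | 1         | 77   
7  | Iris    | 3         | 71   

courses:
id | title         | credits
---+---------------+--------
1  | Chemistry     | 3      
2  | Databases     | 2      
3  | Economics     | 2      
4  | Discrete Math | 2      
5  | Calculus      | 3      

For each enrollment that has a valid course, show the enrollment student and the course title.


INNER JOIN keeps only enrollments rows whose course_id matches an id in courses. Walk through each enrollment:
  - enrollment 1 (Sam): course_id=5 -> matches Calculus
  - enrollment 2 (Pete): course_id=5 -> matches Calculus
  - enrollment 3 (Quinn): course_id=3 -> matches Economics
  - enrollment 4 (Helen): course_id=4 -> matches Discrete Math
  - enrollment 5 (Aaron): course_id=NULL, no match -> dropped
  - enrollment 6 (Karen): course_id=1 -> matches Chemistry
  - enrollment 7 (Iris): course_id=3 -> matches Economics
So 1 of 7 rows is dropped.

SQL:
SELECT a.student, b.title AS course
FROM enrollments a
INNER JOIN courses b ON a.course_id = b.id

Result:
student | course       
--------+--------------
Sam     | Calculus     
Pete    | Calculus     
Quinn   | Economics    
Helen   | Discrete Math
Karen   | Chemistry    
Iris    | Economics    


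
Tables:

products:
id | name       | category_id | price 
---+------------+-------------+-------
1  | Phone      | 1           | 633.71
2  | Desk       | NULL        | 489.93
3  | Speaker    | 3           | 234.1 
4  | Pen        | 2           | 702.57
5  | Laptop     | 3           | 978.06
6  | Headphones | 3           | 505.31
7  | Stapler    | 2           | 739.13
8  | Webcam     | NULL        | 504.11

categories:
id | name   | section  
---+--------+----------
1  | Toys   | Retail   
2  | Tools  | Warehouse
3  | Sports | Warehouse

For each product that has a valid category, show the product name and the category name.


INNER JOIN keeps only products rows whose category_id matches an id in categories. Walk through each product:
  - product 1 (Phone): category_id=1 -> matches Toys
  - product 2 (Desk): category_id=NULL, no match -> dropped
  - product 3 (Speaker): category_id=3 -> matches Sports
  - product 4 (Pen): category_id=2 -> matches Tools
  - product 5 (Laptop): category_id=3 -> matches Sports
  - product 6 (Headphones): category_id=3 -> matches Sports
  - product 7 (Stapler): category_id=2 -> matches Tools
  - product 8 (Webcam): category_id=NULL, no match -> dropped
So 2 of 8 rows are dropped.

SQL:
SELECT a.name, b.name AS category
FROM products a
INNER JOIN categories b ON a.category_id = b.id

Result:
name       | category
-----------+---------
Phone      | Toys    
Speaker    | Sports  
Pen        | Tools   
Laptop     | Sports  
Headphones | Sports  
Stapler    | Tools   


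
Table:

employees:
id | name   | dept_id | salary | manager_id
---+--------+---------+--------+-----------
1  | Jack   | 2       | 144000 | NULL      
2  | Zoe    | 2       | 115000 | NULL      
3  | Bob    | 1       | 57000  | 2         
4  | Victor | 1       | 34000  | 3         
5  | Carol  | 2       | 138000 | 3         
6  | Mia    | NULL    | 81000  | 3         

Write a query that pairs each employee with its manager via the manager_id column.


This is a self-join: employees is joined to a second copy of itself, matching each row's manager_id to another row's id. Use LEFT JOIN so rows with manager_id=NULL are kept.
  - employee 1 (Jack): manager_id=NULL -> NULL
  - employee 2 (Zoe): manager_id=NULL -> NULL
  - employee 3 (Bob): manager_id=2 -> Zoe
  - employee 4 (Victor): manager_id=3 -> Bob
  - employee 5 (Carol): manager_id=3 -> Bob
  - employee 6 (Mia): manager_id=3 -> Bob

SQL:
SELECT a.name AS item, b.name AS manager
FROM employees a
LEFT JOIN employees b ON a.manager_id = b.id

Result:
item   | manager
-------+--------
Jack   | NULL   
Zoe    | NULL   
Bob    | Zoe    
Victor | Bob    
Carol  | Bob    
Mia    | Bob    


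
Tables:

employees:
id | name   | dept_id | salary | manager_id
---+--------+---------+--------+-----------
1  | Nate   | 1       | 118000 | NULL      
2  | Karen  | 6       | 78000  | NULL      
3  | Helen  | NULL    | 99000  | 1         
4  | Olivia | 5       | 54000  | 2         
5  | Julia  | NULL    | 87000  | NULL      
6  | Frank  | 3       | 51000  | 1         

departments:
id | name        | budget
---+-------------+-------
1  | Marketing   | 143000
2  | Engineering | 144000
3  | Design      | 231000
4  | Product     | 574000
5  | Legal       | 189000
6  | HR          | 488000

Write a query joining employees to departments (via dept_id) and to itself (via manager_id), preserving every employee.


Two LEFT JOINs from the same base table employees: one to departments via dept_id, one to employees itself via manager_id. Both are LEFT so every employee is preserved.
Match against departments:
  - employee 1 (Nate): dept_id=1 -> matches Marketing
  - employee 2 (Karen): dept_id=6 -> matches HR
  - employee 3 (Helen): dept_id=NULL, no match -> kept with NULL
  - employee 4 (Olivia): dept_id=5 -> matches Legal
  - employee 5 (Julia): dept_id=NULL, no match -> kept with NULL
  - employee 6 (Frank): dept_id=3 -> matches Design
Match against employees (self):
  - employee 1 (Nate): manager_id=NULL -> NULL
  - employee 2 (Karen): manager_id=NULL -> NULL
  - employee 3 (Helen): manager_id=1 -> Nate
  - employee 4 (Olivia): manager_id=2 -> Karen
  - employee 5 (Julia): manager_id=NULL -> NULL
  - employee 6 (Frank): manager_id=1 -> Nate

SQL:
SELECT a.name, b.name AS department, c.name AS manager
FROM employees a
LEFT JOIN departments b ON a.dept_id = b.id
LEFT JOIN employees c ON a.manager_id = c.id

Result:
name   | department | manager
-------+------------+--------
Nate   | Marketing  | NULL   
Karen  | HR         | NULL   
Helen  | NULL       | Nate   
Olivia | Legal      | Karen  
Julia  | NULL       | NULL   
Frank  | Design     | Nate   


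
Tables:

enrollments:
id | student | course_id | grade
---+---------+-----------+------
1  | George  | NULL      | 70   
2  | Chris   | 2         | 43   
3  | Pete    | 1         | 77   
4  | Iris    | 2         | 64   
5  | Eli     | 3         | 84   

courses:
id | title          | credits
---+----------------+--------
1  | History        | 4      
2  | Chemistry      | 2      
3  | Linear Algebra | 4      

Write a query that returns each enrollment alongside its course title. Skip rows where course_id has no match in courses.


INNER JOIN keeps only enrollments rows whose course_id matches an id in courses. Walk through each enrollment:
  - enrollment 1 (George): course_id=NULL, no match -> dropped
  - enrollment 2 (Chris): course_id=2 -> matches Chemistry
  - enrollment 3 (Pete): course_id=1 -> matches History
  - enrollment 4 (Iris): course_id=2 -> matches Chemistry
  - enrollment 5 (Eli): course_id=3 -> matches Linear Algebra
So 1 of 5 rows is dropped.

SQL:
SELECT a.student, b.title AS course
FROM enrollments a
INNER JOIN courses b ON a.course_id = b.id

Result:
student | course        
--------+---------------
Chris   | Chemistry     
Pete    | History       
Iris    | Chemistry     
Eli     | Linear Algebra


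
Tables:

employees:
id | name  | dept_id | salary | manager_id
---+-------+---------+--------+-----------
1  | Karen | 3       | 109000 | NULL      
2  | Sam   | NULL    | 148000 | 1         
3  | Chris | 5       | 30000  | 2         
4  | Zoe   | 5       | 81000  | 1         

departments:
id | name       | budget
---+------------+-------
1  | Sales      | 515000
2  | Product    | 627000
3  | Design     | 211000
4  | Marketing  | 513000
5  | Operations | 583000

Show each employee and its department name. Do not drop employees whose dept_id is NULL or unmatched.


LEFT JOIN keeps every row from employees (the left table); where dept_id has no match in departments, the department columns become NULL. Walk through each employee:
  - employee 1 (Karen): dept_id=3 -> matches Design
  - employee 2 (Sam): dept_id=NULL, no match -> kept with NULL
  - employee 3 (Chris): dept_id=5 -> matches Operations
  - employee 4 (Zoe): dept_id=5 -> matches Operations
All 4 rows appear; 1 has NULL department.

SQL:
SELECT a.name, b.name AS department
FROM employees a
LEFT JOIN departments b ON a.dept_id = b.id

Result:
name  | department
------+-----------
Karen | Design    
Sam   | NULL      
Chris | Operations
Zoe   | Operations


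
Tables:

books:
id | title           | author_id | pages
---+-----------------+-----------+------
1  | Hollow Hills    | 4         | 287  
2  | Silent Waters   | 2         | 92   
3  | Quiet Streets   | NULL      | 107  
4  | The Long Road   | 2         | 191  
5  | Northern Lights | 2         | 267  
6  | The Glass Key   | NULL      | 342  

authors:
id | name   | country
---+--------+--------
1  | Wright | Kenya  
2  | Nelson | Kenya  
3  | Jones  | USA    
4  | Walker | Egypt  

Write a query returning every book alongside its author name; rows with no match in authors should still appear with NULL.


LEFT JOIN keeps every row from books (the left table); where author_id has no match in authors, the author columns become NULL. Walk through each book:
  - book 1 (Hollow Hills): author_id=4 -> matches Walker
  - book 2 (Silent Waters): author_id=2 -> matches Nelson
  - book 3 (Quiet Streets): author_id=NULL, no match -> kept with NULL
  - book 4 (The Long Road): author_id=2 -> matches Nelson
  - book 5 (Northern Lights): author_id=2 -> matches Nelson
  - book 6 (The Glass Key): author_id=NULL, no match -> kept with NULL
All 6 rows appear; 2 have NULL author.

SQL:
SELECT a.title, b.name AS author
FROM books a
LEFT JOIN authors b ON a.author_id = b.id

Result:
title           | author
----------------+-------
Hollow Hills    | Walker
Silent Waters   | Nelson
Quiet Streets   | NULL  
The Long Road   | Nelson
Northern Lights | Nelson
The Glass Key   | NULL  


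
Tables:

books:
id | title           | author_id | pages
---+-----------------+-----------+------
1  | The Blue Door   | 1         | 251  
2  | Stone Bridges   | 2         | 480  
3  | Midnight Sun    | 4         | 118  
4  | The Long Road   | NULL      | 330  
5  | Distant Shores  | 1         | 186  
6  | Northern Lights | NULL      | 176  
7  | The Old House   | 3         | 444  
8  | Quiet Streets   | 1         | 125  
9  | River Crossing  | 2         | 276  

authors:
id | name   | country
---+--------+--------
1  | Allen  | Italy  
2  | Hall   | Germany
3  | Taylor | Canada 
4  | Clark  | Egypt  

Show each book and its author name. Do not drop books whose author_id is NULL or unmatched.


LEFT JOIN keeps every row from books (the left table); where author_id has no match in authors, the author columns become NULL. Walk through each book:
  - book 1 (The Blue Door): author_id=1 -> matches Allen
  - book 2 (Stone Bridges): author_id=2 -> matches Hall
  - book 3 (Midnight Sun): author_id=4 -> matches Clark
  - book 4 (The Long Road): author_id=NULL, no match -> kept with NULL
  - book 5 (Distant Shores): author_id=1 -> matches Allen
  - book 6 (Northern Lights): author_id=NULL, no match -> kept with NULL
  - book 7 (The Old House): author_id=3 -> matches Taylor
  - book 8 (Quiet Streets): author_id=1 -> matches Allen
  - book 9 (River Crossing): author_id=2 -> matches Hall
All 9 rows appear; 2 have NULL author.

SQL:
SELECT a.title, b.name AS author
FROM books a
LEFT JOIN authors b ON a.author_id = b.id

Result:
title           | author
----------------+-------
The Blue Door   | Allen 
Stone Bridges   | Hall  
Midnight Sun    | Clark 
The Long Road   | NULL  
Distant Shores  | Allen 
Northern Lights | NULL  
The Old House   | Taylor
Quiet Streets   | Allen 
River Crossing  | Hall  


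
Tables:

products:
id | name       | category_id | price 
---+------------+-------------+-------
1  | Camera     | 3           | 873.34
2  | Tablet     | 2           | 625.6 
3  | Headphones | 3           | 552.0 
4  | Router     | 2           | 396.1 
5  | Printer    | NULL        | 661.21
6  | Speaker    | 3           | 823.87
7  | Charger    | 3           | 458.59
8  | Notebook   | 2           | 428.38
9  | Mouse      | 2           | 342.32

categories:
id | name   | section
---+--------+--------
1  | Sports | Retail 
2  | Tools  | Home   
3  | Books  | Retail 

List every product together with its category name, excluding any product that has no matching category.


INNER JOIN keeps only products rows whose category_id matches an id in categories. Walk through each product:
  - product 1 (Camera): category_id=3 -> matches Books
  - product 2 (Tablet): category_id=2 -> matches Tools
  - product 3 (Headphones): category_id=3 -> matches Books
  - product 4 (Router): category_id=2 -> matches Tools
  - product 5 (Printer): category_id=NULL, no match -> dropped
  - product 6 (Speaker): category_id=3 -> matches Books
  - product 7 (Charger): category_id=3 -> matches Books
  - product 8 (Notebook): category_id=2 -> matches Tools
  - product 9 (Mouse): category_id=2 -> matches Tools
So 1 of 9 rows is dropped.

SQL:
SELECT a.name, b.name AS category
FROM products a
INNER JOIN categories b ON a.category_id = b.id

Result:
name       | category
-----------+---------
Camera     | Books   
Tablet     | Tools   
Headphones | Books   
Router     | Tools   
Speaker    | Books   
Charger    | Books   
Notebook   | Tools   
Mouse      | Tools   


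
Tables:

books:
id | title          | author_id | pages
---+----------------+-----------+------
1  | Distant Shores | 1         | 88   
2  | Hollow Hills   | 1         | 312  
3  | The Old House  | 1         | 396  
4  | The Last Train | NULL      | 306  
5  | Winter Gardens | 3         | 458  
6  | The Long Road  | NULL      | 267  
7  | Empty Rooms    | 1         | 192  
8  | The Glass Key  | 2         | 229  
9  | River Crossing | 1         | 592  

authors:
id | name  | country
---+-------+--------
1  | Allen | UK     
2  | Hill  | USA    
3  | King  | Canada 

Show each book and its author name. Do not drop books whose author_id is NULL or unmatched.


LEFT JOIN keeps every row from books (the left table); where author_id has no match in authors, the author columns become NULL. Walk through each book:
  - book 1 (Distant Shores): author_id=1 -> matches Allen
  - book 2 (Hollow Hills): author_id=1 -> matches Allen
  - book 3 (The Old House): author_id=1 -> matches Allen
  - book 4 (The Last Train): author_id=NULL, no match -> kept with NULL
  - book 5 (Winter Gardens): author_id=3 -> matches King
  - book 6 (The Long Road): author_id=NULL, no match -> kept with NULL
  - book 7 (Empty Rooms): author_id=1 -> matches Allen
  - book 8 (The Glass Key): author_id=2 -> matches Hill
  - book 9 (River Crossing): author_id=1 -> matches Allen
All 9 rows appear; 2 have NULL author.

SQL:
SELECT a.title, b.name AS author
FROM books a
LEFT JOIN authors b ON a.author_id = b.id

Result:
title          | author
---------------+-------
Distant Shores | Allen 
Hollow Hills   | Allen 
The Old House  | Allen 
The Last Train | NULL  
Winter Gardens | King  
The Long Road  | NULL  
Empty Rooms    | Allen 
The Glass Key  | Hill  
River Crossing | Allen 


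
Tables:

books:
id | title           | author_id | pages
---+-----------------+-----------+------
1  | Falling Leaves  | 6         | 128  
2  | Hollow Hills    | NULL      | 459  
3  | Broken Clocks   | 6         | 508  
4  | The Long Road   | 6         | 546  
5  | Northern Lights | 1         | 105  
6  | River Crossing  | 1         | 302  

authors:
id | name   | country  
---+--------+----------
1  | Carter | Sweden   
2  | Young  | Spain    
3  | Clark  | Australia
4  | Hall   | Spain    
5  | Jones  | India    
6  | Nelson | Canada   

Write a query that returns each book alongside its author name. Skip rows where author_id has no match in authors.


INNER JOIN keeps only books rows whose author_id matches an id in authors. Walk through each book:
  - book 1 (Falling Leaves): author_id=6 -> matches Nelson
  - book 2 (Hollow Hills): author_id=NULL, no match -> dropped
  - book 3 (Broken Clocks): author_id=6 -> matches Nelson
  - book 4 (The Long Road): author_id=6 -> matches Nelson
  - book 5 (Northern Lights): author_id=1 -> matches Carter
  - book 6 (River Crossing): author_id=1 -> matches Carter
So 1 of 6 rows is dropped.

SQL:
SELECT a.title, b.name AS author
FROM books a
INNER JOIN authors b ON a.author_id = b.id

Result:
title           | author
----------------+-------
Falling Leaves  | Nelson
Broken Clocks   | Nelson
The Long Road   | Nelson
Northern Lights | Carter
River Crossing  | Carter


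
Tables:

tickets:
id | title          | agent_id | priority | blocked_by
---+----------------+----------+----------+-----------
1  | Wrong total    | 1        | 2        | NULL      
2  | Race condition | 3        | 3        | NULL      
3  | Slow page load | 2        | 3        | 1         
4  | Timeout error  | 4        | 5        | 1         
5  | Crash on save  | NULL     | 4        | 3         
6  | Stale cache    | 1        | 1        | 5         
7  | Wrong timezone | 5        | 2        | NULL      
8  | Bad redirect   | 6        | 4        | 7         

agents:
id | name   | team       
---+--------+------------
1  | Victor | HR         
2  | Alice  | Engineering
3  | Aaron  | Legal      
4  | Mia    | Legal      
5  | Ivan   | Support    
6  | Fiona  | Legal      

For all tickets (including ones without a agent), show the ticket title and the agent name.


LEFT JOIN keeps every row from tickets (the left table); where agent_id has no match in agents, the agent columns become NULL. Walk through each ticket:
  - ticket 1 (Wrong total): agent_id=1 -> matches Victor
  - ticket 2 (Race condition): agent_id=3 -> matches Aaron
  - ticket 3 (Slow page load): agent_id=2 -> matches Alice
  - ticket 4 (Timeout error): agent_id=4 -> matches Mia
  - ticket 5 (Crash on save): agent_id=NULL, no match -> kept with NULL
  - ticket 6 (Stale cache): agent_id=1 -> matches Victor
  - ticket 7 (Wrong timezone): agent_id=5 -> matches Ivan
  - ticket 8 (Bad redirect): agent_id=6 -> matches Fiona
All 8 rows appear; 1 has NULL agent.

SQL:
SELECT a.title, b.name AS agent
FROM tickets a
LEFT JOIN agents b ON a.agent_id = b.id

Result:
title          | agent 
---------------+-------
Wrong total    | Victor
Race condition | Aaron 
Slow page load | Alice 
Timeout error  | Mia   
Crash on save  | NULL  
Stale cache    | Victor
Wrong timezone | Ivan  
Bad redirect   | Fiona 


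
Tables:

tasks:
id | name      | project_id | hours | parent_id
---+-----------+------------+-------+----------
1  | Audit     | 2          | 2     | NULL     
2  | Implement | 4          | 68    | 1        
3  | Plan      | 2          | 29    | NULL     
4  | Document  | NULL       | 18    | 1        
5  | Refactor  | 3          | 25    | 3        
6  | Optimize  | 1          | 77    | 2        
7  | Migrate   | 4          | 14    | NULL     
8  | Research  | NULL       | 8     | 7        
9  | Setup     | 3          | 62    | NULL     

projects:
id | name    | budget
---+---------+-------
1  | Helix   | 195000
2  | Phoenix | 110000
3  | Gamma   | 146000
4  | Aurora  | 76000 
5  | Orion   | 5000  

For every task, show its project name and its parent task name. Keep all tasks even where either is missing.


Two LEFT JOINs from the same base table tasks: one to projects via project_id, one to tasks itself via parent_id. Both are LEFT so every task is preserved.
Match against projects:
  - task 1 (Audit): project_id=2 -> matches Phoenix
  - task 2 (Implement): project_id=4 -> matches Aurora
  - task 3 (Plan): project_id=2 -> matches Phoenix
  - task 4 (Document): project_id=NULL, no match -> kept with NULL
  - task 5 (Refactor): project_id=3 -> matches Gamma
  - task 6 (Optimize): project_id=1 -> matches Helix
  - task 7 (Migrate): project_id=4 -> matches Aurora
  - task 8 (Research): project_id=NULL, no match -> kept with NULL
  - task 9 (Setup): project_id=3 -> matches Gamma
Match against tasks (self):
  - task 1 (Audit): parent_id=NULL -> NULL
  - task 2 (Implement): parent_id=1 -> Audit
  - task 3 (Plan): parent_id=NULL -> NULL
  - task 4 (Document): parent_id=1 -> Audit
  - task 5 (Refactor): parent_id=3 -> Plan
  - task 6 (Optimize): parent_id=2 -> Implement
  - task 7 (Migrate): parent_id=NULL -> NULL
  - task 8 (Research): parent_id=7 -> Migrate
  - task 9 (Setup): parent_id=NULL -> NULL

SQL:
SELECT a.name, b.name AS project, c.name AS parent
FROM tasks a
LEFT JOIN projects b ON a.project_id = b.id
LEFT JOIN tasks c ON a.parent_id = c.id

Result:
name      | project | parent   
----------+---------+----------
Audit     | Phoenix | NULL     
Implement | Aurora  | Audit    
Plan      | Phoenix | NULL     
Document  | NULL    | Audit    
Refactor  | Gamma   | Plan     
Optimize  | Helix   | Implement
Migrate   | Aurora  | NULL     
Research  | NULL    | Migrate  
Setup     | Gamma   | NULL     


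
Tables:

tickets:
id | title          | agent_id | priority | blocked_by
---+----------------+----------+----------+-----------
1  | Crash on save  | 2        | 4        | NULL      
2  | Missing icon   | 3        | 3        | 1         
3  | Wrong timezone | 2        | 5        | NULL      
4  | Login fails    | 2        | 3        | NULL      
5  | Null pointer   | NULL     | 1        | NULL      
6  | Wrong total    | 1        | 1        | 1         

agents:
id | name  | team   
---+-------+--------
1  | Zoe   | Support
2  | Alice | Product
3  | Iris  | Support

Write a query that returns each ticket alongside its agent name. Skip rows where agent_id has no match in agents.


INNER JOIN keeps only tickets rows whose agent_id matches an id in agents. Walk through each ticket:
  - ticket 1 (Crash on save): agent_id=2 -> matches Alice
  - ticket 2 (Missing icon): agent_id=3 -> matches Iris
  - ticket 3 (Wrong timezone): agent_id=2 -> matches Alice
  - ticket 4 (Login fails): agent_id=2 -> matches Alice
  - ticket 5 (Null pointer): agent_id=NULL, no match -> dropped
  - ticket 6 (Wrong total): agent_id=1 -> matches Zoe
So 1 of 6 rows is dropped.

SQL:
SELECT a.title, b.name AS agent
FROM tickets a
INNER JOIN agents b ON a.agent_id = b.id

Result:
title          | agent
---------------+------
Crash on save  | Alice
Missing icon   | Iris 
Wrong timezone | Alice
Login fails    | Alice
Wrong total    | Zoe  


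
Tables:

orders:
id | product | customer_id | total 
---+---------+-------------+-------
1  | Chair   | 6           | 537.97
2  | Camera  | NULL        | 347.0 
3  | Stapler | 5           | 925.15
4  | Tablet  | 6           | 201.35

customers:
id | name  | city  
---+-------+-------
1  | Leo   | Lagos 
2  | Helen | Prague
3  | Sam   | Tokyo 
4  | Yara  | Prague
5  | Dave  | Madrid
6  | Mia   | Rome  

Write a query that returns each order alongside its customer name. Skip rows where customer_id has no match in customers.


INNER JOIN keeps only orders rows whose customer_id matches an id in customers. Walk through each order:
  - order 1 (Chair): customer_id=6 -> matches Mia
  - order 2 (Camera): customer_id=NULL, no match -> dropped
  - order 3 (Stapler): customer_id=5 -> matches Dave
  - order 4 (Tablet): customer_id=6 -> matches Mia
So 1 of 4 rows is dropped.

SQL:
SELECT a.product, b.name AS customer
FROM orders a
INNER JOIN customers b ON a.customer_id = b.id

Result:
product | customer
--------+---------
Chair   | Mia     
Stapler | Dave    
Tablet  | Mia     


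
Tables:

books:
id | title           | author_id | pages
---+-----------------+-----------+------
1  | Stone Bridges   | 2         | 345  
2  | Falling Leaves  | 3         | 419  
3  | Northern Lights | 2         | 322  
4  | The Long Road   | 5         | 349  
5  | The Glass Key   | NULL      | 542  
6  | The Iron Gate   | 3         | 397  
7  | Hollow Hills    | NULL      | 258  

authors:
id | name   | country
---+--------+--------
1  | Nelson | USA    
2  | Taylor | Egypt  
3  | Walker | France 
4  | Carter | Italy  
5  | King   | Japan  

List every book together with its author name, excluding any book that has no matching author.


INNER JOIN keeps only books rows whose author_id matches an id in authors. Walk through each book:
  - book 1 (Stone Bridges): author_id=2 -> matches Taylor
  - book 2 (Falling Leaves): author_id=3 -> matches Walker
  - book 3 (Northern Lights): author_id=2 -> matches Taylor
  - book 4 (The Long Road): author_id=5 -> matches King
  - book 5 (The Glass Key): author_id=NULL, no match -> dropped
  - book 6 (The Iron Gate): author_id=3 -> matches Walker
  - book 7 (Hollow Hills): author_id=NULL, no match -> dropped
So 2 of 7 rows are dropped.

SQL:
SELECT a.title, b.name AS author
FROM books a
INNER JOIN authors b ON a.author_id = b.id

Result:
title           | author
----------------+-------
Stone Bridges   | Taylor
Falling Leaves  | Walker
Northern Lights | Taylor
The Long Road   | King  
The Iron Gate   | Walker


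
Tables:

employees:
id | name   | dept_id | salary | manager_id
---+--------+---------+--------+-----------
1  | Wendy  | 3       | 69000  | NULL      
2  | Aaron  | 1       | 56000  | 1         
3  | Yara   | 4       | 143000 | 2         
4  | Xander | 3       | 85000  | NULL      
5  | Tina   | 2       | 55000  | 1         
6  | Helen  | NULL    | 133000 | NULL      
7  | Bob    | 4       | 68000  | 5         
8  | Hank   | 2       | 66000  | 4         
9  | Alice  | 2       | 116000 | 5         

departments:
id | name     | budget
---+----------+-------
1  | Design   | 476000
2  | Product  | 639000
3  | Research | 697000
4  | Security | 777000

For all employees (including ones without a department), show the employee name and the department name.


LEFT JOIN keeps every row from employees (the left table); where dept_id has no match in departments, the department columns become NULL. Walk through each employee:
  - employee 1 (Wendy): dept_id=3 -> matches Research
  - employee 2 (Aaron): dept_id=1 -> matches Design
  - employee 3 (Yara): dept_id=4 -> matches Security
  - employee 4 (Xander): dept_id=3 -> matches Research
  - employee 5 (Tina): dept_id=2 -> matches Product
  - employee 6 (Helen): dept_id=NULL, no match -> kept with NULL
  - employee 7 (Bob): dept_id=4 -> matches Security
  - employee 8 (Hank): dept_id=2 -> matches Product
  - employee 9 (Alice): dept_id=2 -> matches Product
All 9 rows appear; 1 has NULL department.

SQL:
SELECT a.name, b.name AS department
FROM employees a
LEFT JOIN departments b ON a.dept_id = b.id

Result:
name   | department
-------+-----------
Wendy  | Research  
Aaron  | Design    
Yara   | Security  
Xander | Research  
Tina   | Product   
Helen  | NULL      
Bob    | Security  
Hank   | Product   
Alice  | Product   


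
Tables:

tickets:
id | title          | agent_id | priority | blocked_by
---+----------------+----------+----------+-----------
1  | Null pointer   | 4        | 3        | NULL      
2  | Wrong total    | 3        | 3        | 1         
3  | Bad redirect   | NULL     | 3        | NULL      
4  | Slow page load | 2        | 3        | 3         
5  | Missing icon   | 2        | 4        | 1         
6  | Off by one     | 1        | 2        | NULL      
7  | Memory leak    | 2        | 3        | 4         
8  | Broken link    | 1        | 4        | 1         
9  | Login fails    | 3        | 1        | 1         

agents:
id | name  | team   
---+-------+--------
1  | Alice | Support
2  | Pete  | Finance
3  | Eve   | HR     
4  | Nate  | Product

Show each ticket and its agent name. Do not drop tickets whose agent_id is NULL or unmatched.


LEFT JOIN keeps every row from tickets (the left table); where agent_id has no match in agents, the agent columns become NULL. Walk through each ticket:
  - ticket 1 (Null pointer): agent_id=4 -> matches Nate
  - ticket 2 (Wrong total): agent_id=3 -> matches Eve
  - ticket 3 (Bad redirect): agent_id=NULL, no match -> kept with NULL
  - ticket 4 (Slow page load): agent_id=2 -> matches Pete
  - ticket 5 (Missing icon): agent_id=2 -> matches Pete
  - ticket 6 (Off by one): agent_id=1 -> matches Alice
  - ticket 7 (Memory leak): agent_id=2 -> matches Pete
  - ticket 8 (Broken link): agent_id=1 -> matches Alice
  - ticket 9 (Login fails): agent_id=3 -> matches Eve
All 9 rows appear; 1 has NULL agent.

SQL:
SELECT a.title, b.name AS agent
FROM tickets a
LEFT JOIN agents b ON a.agent_id = b.id

Result:
title          | agent
---------------+------
Null pointer   | Nate 
Wrong total    | Eve  
Bad redirect   | NULL 
Slow page load | Pete 
Missing icon   | Pete 
Off by one     | Alice
Memory leak    | Pete 
Broken link    | Alice
Login fails    | Eve  


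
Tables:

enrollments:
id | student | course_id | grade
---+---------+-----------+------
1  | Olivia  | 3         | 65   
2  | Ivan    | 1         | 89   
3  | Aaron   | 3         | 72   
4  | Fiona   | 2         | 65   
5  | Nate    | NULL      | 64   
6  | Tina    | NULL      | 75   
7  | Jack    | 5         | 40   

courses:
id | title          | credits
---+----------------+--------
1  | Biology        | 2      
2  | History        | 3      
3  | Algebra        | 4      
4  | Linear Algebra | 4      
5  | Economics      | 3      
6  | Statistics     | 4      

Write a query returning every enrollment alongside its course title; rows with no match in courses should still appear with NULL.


LEFT JOIN keeps every row from enrollments (the left table); where course_id has no match in courses, the course columns become NULL. Walk through each enrollment:
  - enrollment 1 (Olivia): course_id=3 -> matches Algebra
  - enrollment 2 (Ivan): course_id=1 -> matches Biology
  - enrollment 3 (Aaron): course_id=3 -> matches Algebra
  - enrollment 4 (Fiona): course_id=2 -> matches History
  - enrollment 5 (Nate): course_id=NULL, no match -> kept with NULL
  - enrollment 6 (Tina): course_id=NULL, no match -> kept with NULL
  - enrollment 7 (Jack): course_id=5 -> matches Economics
All 7 rows appear; 2 have NULL course.

SQL:
SELECT a.student, b.title AS course
FROM enrollments a
LEFT JOIN courses b ON a.course_id = b.id

Result:
student | course   
--------+----------
Olivia  | Algebra  
Ivan    | Biology  
Aaron   | Algebra  
Fiona   | History  
Nate    | NULL     
Tina    | NULL     
Jack    | Economics


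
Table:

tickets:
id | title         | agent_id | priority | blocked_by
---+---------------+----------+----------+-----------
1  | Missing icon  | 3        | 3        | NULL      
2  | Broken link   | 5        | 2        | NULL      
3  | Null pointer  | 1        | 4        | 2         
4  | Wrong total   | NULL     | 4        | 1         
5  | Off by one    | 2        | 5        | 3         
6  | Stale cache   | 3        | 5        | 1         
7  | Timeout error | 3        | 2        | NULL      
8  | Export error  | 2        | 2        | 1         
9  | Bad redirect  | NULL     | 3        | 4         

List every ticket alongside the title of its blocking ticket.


This is a self-join: tickets is joined to a second copy of itself, matching each row's blocked_by to another row's id. Use LEFT JOIN so rows with blocked_by=NULL are kept.
  - ticket 1 (Missing icon): blocked_by=NULL -> NULL
  - ticket 2 (Broken link): blocked_by=NULL -> NULL
  - ticket 3 (Null pointer): blocked_by=2 -> Broken link
  - ticket 4 (Wrong total): blocked_by=1 -> Missing icon
  - ticket 5 (Off by one): blocked_by=3 -> Null pointer
  - ticket 6 (Stale cache): blocked_by=1 -> Missing icon
  - ticket 7 (Timeout error): blocked_by=NULL -> NULL
  - ticket 8 (Export error): blocked_by=1 -> Missing icon
  - ticket 9 (Bad redirect): blocked_by=4 -> Wrong total

SQL:
SELECT a.title AS item, b.title AS blocked_by
FROM tickets a
LEFT JOIN tickets b ON a.blocked_by = b.id

Result:
item          | blocked_by  
--------------+-------------
Missing icon  | NULL        
Broken link   | NULL        
Null pointer  | Broken link 
Wrong total   | Missing icon
Off by one    | Null pointer
Stale cache   | Missing icon
Timeout error | NULL        
Export error  | Missing icon
Bad redirect  | Wrong total 
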